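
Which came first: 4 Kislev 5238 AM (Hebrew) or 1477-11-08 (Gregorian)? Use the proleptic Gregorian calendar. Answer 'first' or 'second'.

second

Converting both to JDN: 2260846 vs 2260835; the smaller is the second.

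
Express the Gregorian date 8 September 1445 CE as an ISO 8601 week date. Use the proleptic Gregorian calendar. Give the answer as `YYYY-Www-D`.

The weekday is Monday (ISO weekday 1).
That Monday belongs to ISO week 37 of ISO year 1445.

1445-W37-1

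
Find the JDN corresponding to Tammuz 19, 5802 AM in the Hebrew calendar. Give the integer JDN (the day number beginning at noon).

Equivalently 7 July 2042 (Gregorian).
JDN 2451545 is 1 January 2000 CE (Gregorian); the target day is +15528 days from there, so JDN = 2467073.

2467073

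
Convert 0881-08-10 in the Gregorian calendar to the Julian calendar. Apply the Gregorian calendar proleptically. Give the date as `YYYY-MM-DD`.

At this point the Julian calendar is 4 days behind the Gregorian.
10 August 881 Gregorian − 4 days → 6 August 881 Julian.

0881-08-06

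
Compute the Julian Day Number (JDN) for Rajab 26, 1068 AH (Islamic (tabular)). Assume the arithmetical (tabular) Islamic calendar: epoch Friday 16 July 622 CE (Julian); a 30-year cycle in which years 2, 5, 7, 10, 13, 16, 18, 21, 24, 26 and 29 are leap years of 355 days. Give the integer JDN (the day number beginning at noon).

Equivalently 29 April 1658 (Gregorian).
JDN 2451545 is 1 January 2000 CE (Gregorian); the target day is −124794 days from there, so JDN = 2326751.

2326751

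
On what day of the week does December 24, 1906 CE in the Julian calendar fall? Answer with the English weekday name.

Sunday

Equivalently 6 January 1907 Gregorian, JDN 2417582.
JDN 2417582 mod 7 = 6, and JDN 0 was a Monday, so this is a Sunday.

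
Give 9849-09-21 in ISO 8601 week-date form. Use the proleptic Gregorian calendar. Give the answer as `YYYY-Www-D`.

9849-W38-5

The weekday is Friday (ISO weekday 5).
That Friday belongs to ISO week 38 of ISO year 9849.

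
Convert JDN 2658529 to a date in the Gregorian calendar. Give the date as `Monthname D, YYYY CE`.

September 14, 2566 CE

JDN 2451545 is 1 Jan 2000; 2658529 is +206984 days from there.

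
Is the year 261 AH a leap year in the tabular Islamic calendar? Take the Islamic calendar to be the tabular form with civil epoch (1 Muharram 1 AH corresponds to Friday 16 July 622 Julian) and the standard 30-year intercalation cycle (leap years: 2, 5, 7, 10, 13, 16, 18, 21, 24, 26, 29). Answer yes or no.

Year 261 AH is year 21 of its 30-year cycle; leap positions are 2, 5, 7, 10, 13, 16, 18, 21, 24, 26, 29, so it is a leap year (355 days).

yes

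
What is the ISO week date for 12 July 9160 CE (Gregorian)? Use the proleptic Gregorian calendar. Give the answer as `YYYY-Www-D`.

9160-W28-2

The weekday is Tuesday (ISO weekday 2).
That Tuesday belongs to ISO week 28 of ISO year 9160.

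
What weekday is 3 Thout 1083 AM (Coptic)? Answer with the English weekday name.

Monday

This is JDN 2220232 (8 September 1366 Gregorian).
Since JDN mod 7 = 0 (0 = Monday), the day is Monday.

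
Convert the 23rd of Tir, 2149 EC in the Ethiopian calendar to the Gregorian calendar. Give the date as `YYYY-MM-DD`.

2157-02-01

Julian Day Number of the source date = 2508920.
Converting JDN 2508920 to the Gregorian calendar gives 1 February 2157 CE.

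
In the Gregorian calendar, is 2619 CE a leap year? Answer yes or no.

no

2619 is not divisible by 4, so it is a common year.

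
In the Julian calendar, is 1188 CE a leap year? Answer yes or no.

yes

1188 mod 4 = 0, so it is a leap year in the Julian calendar.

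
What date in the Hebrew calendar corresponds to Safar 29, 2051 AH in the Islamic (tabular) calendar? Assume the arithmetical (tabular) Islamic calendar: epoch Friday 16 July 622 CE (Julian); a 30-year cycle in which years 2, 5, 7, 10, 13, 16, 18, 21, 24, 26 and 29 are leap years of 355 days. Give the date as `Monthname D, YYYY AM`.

Julian Day Number of the source date = 2674950.
Converting JDN 2674950 to the Hebrew calendar gives 30 Av 6371 AM.

Av 30, 6371 AM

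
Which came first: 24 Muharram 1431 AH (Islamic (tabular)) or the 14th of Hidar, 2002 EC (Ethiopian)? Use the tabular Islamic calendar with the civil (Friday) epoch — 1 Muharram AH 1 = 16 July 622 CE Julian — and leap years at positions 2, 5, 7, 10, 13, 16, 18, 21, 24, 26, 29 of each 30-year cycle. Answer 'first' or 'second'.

second

The two dates have Julian Day Numbers 2455207 and 2455159 respectively.
Since 2455159 < 2455207, the second date comes first.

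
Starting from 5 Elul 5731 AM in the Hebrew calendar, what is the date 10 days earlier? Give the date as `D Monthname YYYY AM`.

25 Av 5731 AM

The starting date is JDN 2441190; 2441190 − 10 = 2441180.
JDN 2441180 corresponds to 25 Av 5731 AM.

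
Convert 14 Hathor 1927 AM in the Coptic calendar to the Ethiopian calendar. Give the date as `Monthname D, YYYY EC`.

Hidar 14, 2203 EC

The source date corresponds to 25 November 2210 in the Gregorian calendar (JDN 2528574).
That day falls on 14 Hidar 2203 EC in the Ethiopian calendar.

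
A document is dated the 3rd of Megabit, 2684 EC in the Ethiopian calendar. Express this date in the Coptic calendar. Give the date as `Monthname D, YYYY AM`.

Both dates share Julian Day Number 2704369; in the Coptic calendar that is 3 Paremhat 2408 AM.

Paremhat 3, 2408 AM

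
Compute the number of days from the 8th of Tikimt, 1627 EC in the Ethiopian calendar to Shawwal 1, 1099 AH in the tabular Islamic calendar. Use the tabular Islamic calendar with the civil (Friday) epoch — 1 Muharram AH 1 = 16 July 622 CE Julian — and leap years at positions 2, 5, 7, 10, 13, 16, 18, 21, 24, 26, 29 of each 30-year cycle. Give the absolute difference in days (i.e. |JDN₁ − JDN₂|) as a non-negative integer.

JDN of the first date = 2318154.
JDN of the second date = 2337801.
|2337801 − 2318154| = 19647.

19647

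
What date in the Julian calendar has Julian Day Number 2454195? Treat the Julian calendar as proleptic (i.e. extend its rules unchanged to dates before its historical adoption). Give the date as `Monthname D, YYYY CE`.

The Gregorian equivalent of JDN 2454195 is 4 April 2007.
In the Julian calendar that day is March 22, 2007 CE.

March 22, 2007 CE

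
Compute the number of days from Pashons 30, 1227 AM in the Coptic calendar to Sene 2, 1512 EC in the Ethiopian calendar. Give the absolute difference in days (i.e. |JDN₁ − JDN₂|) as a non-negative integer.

3290

First date → JDN 2273095; second date → JDN 2276385.
The interval is |2273095 − 2276385| = 3290 days.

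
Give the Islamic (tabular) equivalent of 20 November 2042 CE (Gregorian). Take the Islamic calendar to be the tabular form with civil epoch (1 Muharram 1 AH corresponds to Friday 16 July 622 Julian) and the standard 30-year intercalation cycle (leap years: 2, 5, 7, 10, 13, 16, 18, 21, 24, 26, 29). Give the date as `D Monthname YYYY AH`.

Julian Day Number of the source date = 2467209.
Converting JDN 2467209 to the tabular Islamic calendar gives 7 Dhu al-Hijjah 1464 AH.

7 Dhu al-Hijjah 1464 AH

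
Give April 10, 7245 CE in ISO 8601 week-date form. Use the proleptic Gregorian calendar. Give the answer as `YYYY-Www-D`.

The weekday is Monday (ISO weekday 1).
That Monday belongs to ISO week 15 of ISO year 7245.

7245-W15-1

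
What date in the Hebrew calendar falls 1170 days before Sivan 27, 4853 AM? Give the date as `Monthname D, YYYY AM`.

Iyar 8, 4850 AM

The starting date is JDN 2120451; 2120451 − 1170 = 2119281.
JDN 2119281 corresponds to Iyar 8, 4850 AM.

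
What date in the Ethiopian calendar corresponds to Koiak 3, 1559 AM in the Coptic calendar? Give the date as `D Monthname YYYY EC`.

3 Tahsas 1835 EC

Both dates share Julian Day Number 2394181; in the Ethiopian calendar that is 3 Tahsas 1835 EC.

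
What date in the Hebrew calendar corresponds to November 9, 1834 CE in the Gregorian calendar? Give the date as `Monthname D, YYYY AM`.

Julian Day Number of the source date = 2391227.
Converting JDN 2391227 to the Hebrew calendar gives 7 Cheshvan 5595 AM.

Cheshvan 7, 5595 AM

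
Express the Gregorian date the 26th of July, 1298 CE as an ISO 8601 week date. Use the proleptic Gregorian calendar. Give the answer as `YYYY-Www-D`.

1298-W30-6

The weekday is Saturday (ISO weekday 6).
That Saturday belongs to ISO week 30 of ISO year 1298.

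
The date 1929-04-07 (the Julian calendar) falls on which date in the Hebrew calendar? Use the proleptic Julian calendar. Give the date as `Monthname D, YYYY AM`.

Nisan 10, 5689 AM

The source date corresponds to 20 April 1929 in the Gregorian calendar (JDN 2425722).
That day falls on 10 Nisan 5689 AM in the Hebrew calendar.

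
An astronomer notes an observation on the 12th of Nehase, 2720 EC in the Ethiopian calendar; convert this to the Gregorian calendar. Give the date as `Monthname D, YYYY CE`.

Julian Day Number of the source date = 2717677.
Converting JDN 2717677 to the Gregorian calendar gives 24 August 2728 CE.

August 24, 2728 CE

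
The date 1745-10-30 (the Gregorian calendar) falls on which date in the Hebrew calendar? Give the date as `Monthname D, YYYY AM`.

Cheshvan 4, 5506 AM

Julian Day Number of the source date = 2358711.
Converting JDN 2358711 to the Hebrew calendar gives 4 Cheshvan 5506 AM.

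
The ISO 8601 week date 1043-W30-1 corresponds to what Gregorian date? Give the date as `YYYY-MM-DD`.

ISO week 1 of 1043 is the week containing the first Thursday of 1043.
Week 30, day 1 (Monday) lands on 1043-07-24.

1043-07-24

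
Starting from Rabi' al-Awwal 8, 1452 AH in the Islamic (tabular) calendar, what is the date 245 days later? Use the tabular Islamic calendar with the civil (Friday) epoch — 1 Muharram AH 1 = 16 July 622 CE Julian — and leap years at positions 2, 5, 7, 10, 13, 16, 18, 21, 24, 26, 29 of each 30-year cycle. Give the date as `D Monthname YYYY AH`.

17 Dhu al-Qa'dah 1452 AH

The starting date is JDN 2462692; 2462692 + 245 = 2462937.
JDN 2462937 corresponds to 17 Dhu al-Qa'dah 1452 AH.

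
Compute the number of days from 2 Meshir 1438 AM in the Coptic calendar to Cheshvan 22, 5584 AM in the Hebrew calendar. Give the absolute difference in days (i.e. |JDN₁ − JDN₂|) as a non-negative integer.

JDN of the first date = 2350045.
JDN of the second date = 2387196.
|2387196 − 2350045| = 37151.

37151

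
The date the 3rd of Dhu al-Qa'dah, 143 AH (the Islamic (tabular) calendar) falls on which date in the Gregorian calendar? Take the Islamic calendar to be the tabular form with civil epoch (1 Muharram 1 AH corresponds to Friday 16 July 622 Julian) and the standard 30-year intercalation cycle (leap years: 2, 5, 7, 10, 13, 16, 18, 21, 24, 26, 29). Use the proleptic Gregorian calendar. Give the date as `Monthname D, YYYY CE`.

Julian Day Number of the source date = 1999057.
Converting JDN 1999057 to the Gregorian calendar gives 17 February 761 CE.

February 17, 761 CE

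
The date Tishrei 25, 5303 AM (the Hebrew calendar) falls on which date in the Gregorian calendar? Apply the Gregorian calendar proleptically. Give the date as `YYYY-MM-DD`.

1542-10-15

Julian Day Number of the source date = 2284551.
Converting JDN 2284551 to the Gregorian calendar gives 15 October 1542 CE.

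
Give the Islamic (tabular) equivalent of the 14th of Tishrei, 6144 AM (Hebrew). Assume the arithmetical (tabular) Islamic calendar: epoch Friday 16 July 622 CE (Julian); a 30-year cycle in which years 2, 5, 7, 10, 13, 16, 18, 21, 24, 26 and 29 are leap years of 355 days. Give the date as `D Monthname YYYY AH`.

14 Rabi' al-Thani 1816 AH

Both dates share Julian Day Number 2591717; in the tabular Islamic calendar that is 14 Rabi' al-Thani 1816 AH.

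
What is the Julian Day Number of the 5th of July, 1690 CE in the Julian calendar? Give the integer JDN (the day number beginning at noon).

In the Gregorian calendar the same day is 15 July 1690.
JDN 2400001 is 17 November 1858 CE (Gregorian), MJD 0; the target day is −61485 days from there, so JDN = 2338516.

2338516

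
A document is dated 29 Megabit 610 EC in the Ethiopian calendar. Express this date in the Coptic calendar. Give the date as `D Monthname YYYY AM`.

Julian Day Number of the source date = 1946866.
Converting JDN 1946866 to the Coptic calendar gives 29 Paremhat 334 AM.

29 Paremhat 334 AM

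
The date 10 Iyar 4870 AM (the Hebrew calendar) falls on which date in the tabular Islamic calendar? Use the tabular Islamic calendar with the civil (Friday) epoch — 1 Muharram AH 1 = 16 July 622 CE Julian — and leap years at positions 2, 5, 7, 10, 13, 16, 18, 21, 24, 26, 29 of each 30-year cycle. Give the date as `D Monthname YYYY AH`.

10 Shawwal 503 AH

Julian Day Number of the source date = 2126607.
Converting JDN 2126607 to the tabular Islamic calendar gives 10 Shawwal 503 AH.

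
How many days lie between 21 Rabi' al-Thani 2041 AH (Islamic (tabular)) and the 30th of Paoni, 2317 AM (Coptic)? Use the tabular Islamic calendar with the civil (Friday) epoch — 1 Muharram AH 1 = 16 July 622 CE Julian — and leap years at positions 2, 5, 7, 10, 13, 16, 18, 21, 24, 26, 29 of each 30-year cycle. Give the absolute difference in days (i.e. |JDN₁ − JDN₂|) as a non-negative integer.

209

JDN of the first date = 2671457.
JDN of the second date = 2671248.
|2671248 − 2671457| = 209.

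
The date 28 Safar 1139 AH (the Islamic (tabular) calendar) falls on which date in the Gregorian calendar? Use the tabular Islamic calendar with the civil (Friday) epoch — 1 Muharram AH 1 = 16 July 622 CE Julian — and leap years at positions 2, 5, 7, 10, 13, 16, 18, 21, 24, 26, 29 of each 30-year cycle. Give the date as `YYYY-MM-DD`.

Julian Day Number of the source date = 2351766.
Converting JDN 2351766 to the Gregorian calendar gives 25 October 1726 CE.

1726-10-25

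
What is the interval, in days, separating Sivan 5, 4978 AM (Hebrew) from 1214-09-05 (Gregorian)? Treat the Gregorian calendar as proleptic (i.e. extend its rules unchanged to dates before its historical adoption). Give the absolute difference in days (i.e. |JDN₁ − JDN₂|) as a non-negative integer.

1371

JDN of the first date = 2166083.
JDN of the second date = 2164712.
|2164712 − 2166083| = 1371.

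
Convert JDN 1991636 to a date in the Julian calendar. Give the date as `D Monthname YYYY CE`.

The proleptic Gregorian equivalent of JDN 1991636 is 24 October 740.
In the Julian calendar that day is 20 October 740 CE.

20 October 740 CE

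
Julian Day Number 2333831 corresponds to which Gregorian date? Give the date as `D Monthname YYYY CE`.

Counting from JDN 2299161 = 15 Oct 1582 gives an offset of 34670 days.

16 September 1677 CE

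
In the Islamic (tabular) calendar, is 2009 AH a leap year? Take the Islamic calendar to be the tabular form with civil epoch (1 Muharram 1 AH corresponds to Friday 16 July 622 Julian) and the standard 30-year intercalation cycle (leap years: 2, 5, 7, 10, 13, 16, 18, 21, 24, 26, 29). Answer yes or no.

yes

Year 2009 AH is year 29 of its 30-year cycle; leap positions are 2, 5, 7, 10, 13, 16, 18, 21, 24, 26, 29, so it is a leap year (355 days).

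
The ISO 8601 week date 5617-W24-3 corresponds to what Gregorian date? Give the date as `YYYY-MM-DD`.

5617-06-14

ISO week 1 of 5617 is the week containing the first Thursday of 5617.
Week 24, day 3 (Wednesday) lands on 5617-06-14.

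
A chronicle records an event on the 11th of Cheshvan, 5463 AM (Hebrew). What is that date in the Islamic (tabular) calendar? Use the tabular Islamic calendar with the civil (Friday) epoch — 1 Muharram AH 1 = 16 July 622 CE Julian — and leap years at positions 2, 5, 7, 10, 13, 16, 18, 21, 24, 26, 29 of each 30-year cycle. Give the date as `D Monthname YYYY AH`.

11 Jumada al-Thani 1114 AH

The source date corresponds to 2 November 1702 in the Gregorian calendar (JDN 2343008).
That day falls on 11 Jumada al-Thani 1114 AH in the tabular Islamic calendar.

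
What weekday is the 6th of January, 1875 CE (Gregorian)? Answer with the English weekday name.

Since JDN mod 7 = 2 (0 = Monday), the day is Wednesday.

Wednesday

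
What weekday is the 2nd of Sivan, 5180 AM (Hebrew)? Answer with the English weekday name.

This is JDN 2239848 (24 May 1420 Gregorian).
2239848 ≡ 2 (mod 7); counting from Monday = 0 gives Wednesday.

Wednesday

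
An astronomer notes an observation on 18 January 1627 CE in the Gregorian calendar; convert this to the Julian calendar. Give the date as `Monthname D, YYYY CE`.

January 8, 1627 CE

The Julian–Gregorian offset here is 10 days (Julian trailing).
18 January 1627 Gregorian − 10 days → 8 January 1627 Julian.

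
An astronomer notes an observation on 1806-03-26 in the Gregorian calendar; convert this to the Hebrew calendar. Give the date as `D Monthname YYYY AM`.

Julian Day Number of the source date = 2380772.
Converting JDN 2380772 to the Hebrew calendar gives 7 Nisan 5566 AM.

7 Nisan 5566 AM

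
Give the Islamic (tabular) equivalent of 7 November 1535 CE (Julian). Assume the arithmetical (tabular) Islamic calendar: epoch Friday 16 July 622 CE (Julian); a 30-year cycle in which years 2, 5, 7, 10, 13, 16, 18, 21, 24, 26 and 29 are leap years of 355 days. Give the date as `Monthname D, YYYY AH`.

The source date corresponds to 17 November 1535 in the proleptic Gregorian calendar (JDN 2282027).
That day falls on 11 Jumada al-Awwal 942 AH in the tabular Islamic calendar.

Jumada al-Awwal 11, 942 AH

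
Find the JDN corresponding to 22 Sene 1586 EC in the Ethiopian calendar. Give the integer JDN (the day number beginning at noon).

2303433

In the Gregorian calendar the same day is 26 June 1594.
JDN 2299161 is 15 October 1582 CE (Gregorian); the target day is +4272 days from there, so JDN = 2303433.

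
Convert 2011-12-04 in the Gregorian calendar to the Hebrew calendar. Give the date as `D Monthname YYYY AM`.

Julian Day Number of the source date = 2455900.
Converting JDN 2455900 to the Hebrew calendar gives 8 Kislev 5772 AM.

8 Kislev 5772 AM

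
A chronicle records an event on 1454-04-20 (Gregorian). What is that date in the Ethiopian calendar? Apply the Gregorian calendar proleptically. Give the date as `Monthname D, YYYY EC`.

Miyazya 16, 1446 EC

Julian Day Number of the source date = 2252232.
Converting JDN 2252232 to the Ethiopian calendar gives 16 Miyazya 1446 EC.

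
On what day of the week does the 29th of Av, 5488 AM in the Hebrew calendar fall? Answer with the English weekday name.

Equivalently 4 August 1728 Gregorian, JDN 2352415.
Since JDN mod 7 = 2 (0 = Monday), the day is Wednesday.

Wednesday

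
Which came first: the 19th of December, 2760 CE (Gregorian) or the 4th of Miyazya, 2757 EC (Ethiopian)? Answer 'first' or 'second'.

first

Converting both to JDN: 2729482 vs 2731063; the smaller is the first.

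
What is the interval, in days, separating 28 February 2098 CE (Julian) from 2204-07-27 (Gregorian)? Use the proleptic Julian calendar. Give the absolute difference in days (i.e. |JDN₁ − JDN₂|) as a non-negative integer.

38851

JDN of the first date = 2487411.
JDN of the second date = 2526262.
|2526262 − 2487411| = 38851.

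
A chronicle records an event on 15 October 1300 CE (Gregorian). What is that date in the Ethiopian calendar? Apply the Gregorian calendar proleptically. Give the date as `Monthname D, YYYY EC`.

Both dates share Julian Day Number 2196163; in the Ethiopian calendar that is 10 Tikimt 1293 EC.

Tikimt 10, 1293 EC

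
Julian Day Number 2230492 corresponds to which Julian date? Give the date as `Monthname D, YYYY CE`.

October 3, 1394 CE

JDN 2230492 is 11 October 1394 in the proleptic Gregorian calendar.
In the Julian calendar that day is October 3, 1394 CE.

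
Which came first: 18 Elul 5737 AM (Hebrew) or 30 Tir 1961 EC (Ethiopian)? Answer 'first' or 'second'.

second

First date → JDN 2443388; second date → JDN 2440260.
JDN 2440260 < JDN 2443388, so the second date is earlier.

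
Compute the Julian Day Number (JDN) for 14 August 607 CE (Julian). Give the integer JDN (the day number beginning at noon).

In the proleptic Gregorian calendar the same day is 17 August 607.
JDN 2451545 is 1 January 2000 CE (Gregorian); the target day is −508555 days from there, so JDN = 1942990.

1942990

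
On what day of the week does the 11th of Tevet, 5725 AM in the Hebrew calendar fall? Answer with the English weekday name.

This is JDN 2438746 (16 December 1964 Gregorian).
Since JDN mod 7 = 2 (0 = Monday), the day is Wednesday.

Wednesday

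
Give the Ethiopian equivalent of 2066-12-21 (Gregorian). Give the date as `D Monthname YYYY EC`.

Both dates share Julian Day Number 2476006; in the Ethiopian calendar that is 12 Tahsas 2059 EC.

12 Tahsas 2059 EC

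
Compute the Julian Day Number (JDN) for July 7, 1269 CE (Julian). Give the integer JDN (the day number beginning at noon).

In the proleptic Gregorian calendar the same day is 14 July 1269.
JDN 2451545 is 1 January 2000 CE (Gregorian); the target day is −266797 days from there, so JDN = 2184748.

2184748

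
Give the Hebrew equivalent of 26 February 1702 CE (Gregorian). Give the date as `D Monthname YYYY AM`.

28 Shevat 5462 AM

Both dates share Julian Day Number 2342759; in the Hebrew calendar that is 28 Shevat 5462 AM.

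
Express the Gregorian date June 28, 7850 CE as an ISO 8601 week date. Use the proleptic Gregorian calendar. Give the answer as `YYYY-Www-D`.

7850-W26-5

The weekday is Friday (ISO weekday 5).
That Friday belongs to ISO week 26 of ISO year 7850.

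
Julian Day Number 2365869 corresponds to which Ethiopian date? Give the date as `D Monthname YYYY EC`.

30 Ginbot 1757 EC

The Gregorian equivalent of JDN 2365869 is 5 June 1765.
In the Ethiopian calendar that day is 30 Ginbot 1757 EC.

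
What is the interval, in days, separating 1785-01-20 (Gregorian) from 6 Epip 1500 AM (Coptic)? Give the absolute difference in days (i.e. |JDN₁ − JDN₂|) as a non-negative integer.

JDN of the first date = 2373038.
JDN of the second date = 2372845.
|2372845 − 2373038| = 193.

193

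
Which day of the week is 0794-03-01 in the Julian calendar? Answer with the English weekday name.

Equivalently 5 March 794 Gregorian, JDN 2011126.
JDN 2011126 mod 7 = 5, and JDN 0 was a Monday, so this is a Saturday.

Saturday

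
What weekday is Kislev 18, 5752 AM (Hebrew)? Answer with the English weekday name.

Equivalently 25 November 1991 Gregorian, JDN 2448586.
JDN 2448586 mod 7 = 0, and JDN 0 was a Monday, so this is a Monday.

Monday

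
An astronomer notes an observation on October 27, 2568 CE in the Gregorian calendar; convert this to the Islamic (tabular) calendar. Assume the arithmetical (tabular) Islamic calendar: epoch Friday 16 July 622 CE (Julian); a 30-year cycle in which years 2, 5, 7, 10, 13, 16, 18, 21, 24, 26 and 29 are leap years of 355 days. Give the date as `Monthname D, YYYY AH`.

Julian Day Number of the source date = 2659303.
Converting JDN 2659303 to the tabular Islamic calendar gives 4 Muharram 2007 AH.

Muharram 4, 2007 AH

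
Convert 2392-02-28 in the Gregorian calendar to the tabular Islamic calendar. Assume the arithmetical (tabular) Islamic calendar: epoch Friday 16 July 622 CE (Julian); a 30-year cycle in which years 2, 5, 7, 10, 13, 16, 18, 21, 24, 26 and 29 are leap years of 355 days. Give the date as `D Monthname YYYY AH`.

4 Dhu al-Hijjah 1824 AH

Julian Day Number of the source date = 2594778.
Converting JDN 2594778 to the tabular Islamic calendar gives 4 Dhu al-Hijjah 1824 AH.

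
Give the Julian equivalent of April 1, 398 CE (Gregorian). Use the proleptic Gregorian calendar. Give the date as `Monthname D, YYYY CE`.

At this point the Julian calendar is 1 day behind the Gregorian.
1 April 398 Gregorian − 1 day → 31 March 398 Julian.

March 31, 398 CE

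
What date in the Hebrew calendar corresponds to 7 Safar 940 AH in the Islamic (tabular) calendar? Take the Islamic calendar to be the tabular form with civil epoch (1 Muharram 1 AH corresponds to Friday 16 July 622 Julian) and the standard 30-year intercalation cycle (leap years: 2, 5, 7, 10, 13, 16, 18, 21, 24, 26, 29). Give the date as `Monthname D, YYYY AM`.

Elul 7, 5293 AM

Both dates share Julian Day Number 2281226; in the Hebrew calendar that is 7 Elul 5293 AM.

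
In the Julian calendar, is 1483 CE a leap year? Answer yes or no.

no

1483 mod 4 = 3, so it is a common year in the Julian calendar.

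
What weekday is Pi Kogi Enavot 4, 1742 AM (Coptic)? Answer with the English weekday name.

Wednesday

Equivalently 9 September 2026 Gregorian, JDN 2461293.
Since JDN mod 7 = 2 (0 = Monday), the day is Wednesday.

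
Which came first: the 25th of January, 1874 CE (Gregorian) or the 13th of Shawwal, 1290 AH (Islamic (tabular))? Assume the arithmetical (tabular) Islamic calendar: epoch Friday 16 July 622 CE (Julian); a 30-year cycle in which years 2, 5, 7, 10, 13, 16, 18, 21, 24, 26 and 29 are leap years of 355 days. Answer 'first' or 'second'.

First date → JDN 2405549; second date → JDN 2405497.
JDN 2405497 < JDN 2405549, so the second date is earlier.

second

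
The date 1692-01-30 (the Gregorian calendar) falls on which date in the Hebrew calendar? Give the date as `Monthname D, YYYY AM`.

Julian Day Number of the source date = 2339080.
Converting JDN 2339080 to the Hebrew calendar gives 12 Shevat 5452 AM.

Shevat 12, 5452 AM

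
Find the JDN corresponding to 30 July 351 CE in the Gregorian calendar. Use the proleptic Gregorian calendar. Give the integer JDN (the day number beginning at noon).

1849470

JDN 2299161 is 15 October 1582 CE (Gregorian); the target day is −449691 days from there, so JDN = 1849470.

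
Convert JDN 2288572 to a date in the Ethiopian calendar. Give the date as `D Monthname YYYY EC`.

JDN 2288572 is 18 October 1553 in the proleptic Gregorian calendar.
In the Ethiopian calendar that day is 11 Tikimt 1546 EC.

11 Tikimt 1546 EC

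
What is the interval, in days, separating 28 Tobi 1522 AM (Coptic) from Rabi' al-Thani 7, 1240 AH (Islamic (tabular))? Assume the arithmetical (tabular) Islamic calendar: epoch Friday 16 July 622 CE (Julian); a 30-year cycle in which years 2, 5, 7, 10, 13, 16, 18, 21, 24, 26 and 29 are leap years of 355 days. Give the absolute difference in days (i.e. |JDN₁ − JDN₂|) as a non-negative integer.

6873

First date → JDN 2380722; second date → JDN 2387595.
The interval is |2380722 − 2387595| = 6873 days.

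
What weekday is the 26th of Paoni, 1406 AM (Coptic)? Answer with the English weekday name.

Friday

This is JDN 2338501 (30 June 1690 Gregorian).
2338501 ≡ 4 (mod 7); counting from Monday = 0 gives Friday.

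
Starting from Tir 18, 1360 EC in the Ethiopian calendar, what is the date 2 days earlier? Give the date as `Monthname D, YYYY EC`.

The starting date is JDN 2220733; 2220733 − 2 = 2220731.
JDN 2220731 corresponds to Tir 16, 1360 EC.

Tir 16, 1360 EC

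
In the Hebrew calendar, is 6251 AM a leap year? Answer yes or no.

yes

Hebrew year 6251 is year 19 of its 19-year Metonic cycle; leap years are at positions 3, 6, 8, 11, 14, 17, 19, so it is a leap year (13 months).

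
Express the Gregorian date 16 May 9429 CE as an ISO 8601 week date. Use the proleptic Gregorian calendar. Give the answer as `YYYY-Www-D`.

9429-W20-6

The weekday is Saturday (ISO weekday 6).
That Saturday belongs to ISO week 20 of ISO year 9429.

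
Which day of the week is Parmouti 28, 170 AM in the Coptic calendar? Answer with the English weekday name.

In the proleptic Gregorian calendar this is 24 April 454 (JDN 1886994).
Since JDN mod 7 = 4 (0 = Monday), the day is Friday.

Friday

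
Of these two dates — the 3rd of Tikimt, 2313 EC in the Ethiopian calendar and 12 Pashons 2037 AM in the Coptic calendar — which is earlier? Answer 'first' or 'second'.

first

Converting both to JDN: 2568711 vs 2568930; the smaller is the first.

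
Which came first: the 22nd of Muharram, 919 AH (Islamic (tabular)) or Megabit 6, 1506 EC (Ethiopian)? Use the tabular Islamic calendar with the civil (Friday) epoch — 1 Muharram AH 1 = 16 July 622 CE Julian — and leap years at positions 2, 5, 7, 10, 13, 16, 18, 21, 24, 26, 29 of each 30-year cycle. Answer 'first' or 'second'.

first

Converting both to JDN: 2273770 vs 2274107; the smaller is the first.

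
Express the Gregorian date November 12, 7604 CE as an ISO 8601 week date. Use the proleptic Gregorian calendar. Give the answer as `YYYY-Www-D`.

The weekday is Friday (ISO weekday 5).
That Friday belongs to ISO week 46 of ISO year 7604.

7604-W46-5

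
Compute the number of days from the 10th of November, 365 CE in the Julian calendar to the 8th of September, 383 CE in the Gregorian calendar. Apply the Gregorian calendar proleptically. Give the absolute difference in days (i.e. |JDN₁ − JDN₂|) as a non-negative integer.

6510

First date → JDN 1854688; second date → JDN 1861198.
The interval is |1854688 − 1861198| = 6510 days.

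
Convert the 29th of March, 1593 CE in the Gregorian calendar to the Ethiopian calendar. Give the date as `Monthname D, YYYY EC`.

Megabit 23, 1585 EC

Julian Day Number of the source date = 2302979.
Converting JDN 2302979 to the Ethiopian calendar gives 23 Megabit 1585 EC.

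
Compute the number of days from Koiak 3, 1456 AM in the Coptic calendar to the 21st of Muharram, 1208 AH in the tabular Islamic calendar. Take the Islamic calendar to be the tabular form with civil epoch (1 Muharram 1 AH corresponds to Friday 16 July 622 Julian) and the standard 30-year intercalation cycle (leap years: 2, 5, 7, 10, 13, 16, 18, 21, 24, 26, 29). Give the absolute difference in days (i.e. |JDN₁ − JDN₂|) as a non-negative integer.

19620

JDN of the first date = 2356561.
JDN of the second date = 2376181.
|2376181 − 2356561| = 19620.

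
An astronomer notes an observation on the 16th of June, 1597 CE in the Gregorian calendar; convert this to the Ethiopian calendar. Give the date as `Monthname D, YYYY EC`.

Sene 12, 1589 EC

Julian Day Number of the source date = 2304519.
Converting JDN 2304519 to the Ethiopian calendar gives 12 Sene 1589 EC.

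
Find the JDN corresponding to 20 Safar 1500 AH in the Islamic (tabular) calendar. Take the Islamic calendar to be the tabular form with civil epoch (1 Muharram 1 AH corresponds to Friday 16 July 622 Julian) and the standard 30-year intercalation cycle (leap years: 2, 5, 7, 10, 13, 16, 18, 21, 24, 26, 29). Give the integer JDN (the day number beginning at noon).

2479685

In the Gregorian calendar the same day is 16 January 2077.
JDN 2400001 is 17 November 1858 CE (Gregorian), MJD 0; the target day is +79684 days from there, so JDN = 2479685.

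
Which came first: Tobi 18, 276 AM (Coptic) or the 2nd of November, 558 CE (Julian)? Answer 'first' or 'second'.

second

First date → JDN 1925611; second date → JDN 1925173.
JDN 1925173 < JDN 1925611, so the second date is earlier.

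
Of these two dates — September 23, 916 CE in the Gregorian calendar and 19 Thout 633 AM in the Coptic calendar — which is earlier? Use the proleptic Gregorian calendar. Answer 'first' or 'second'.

Converting both to JDN: 2055888 vs 2055886; the smaller is the second.

second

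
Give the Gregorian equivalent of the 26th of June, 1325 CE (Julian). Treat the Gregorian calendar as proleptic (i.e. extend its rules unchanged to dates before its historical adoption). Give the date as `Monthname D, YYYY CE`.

The Julian–Gregorian offset here is 8 days (Julian trailing).
26 June 1325 Julian + 8 days → 4 July 1325 Gregorian.

July 4, 1325 CE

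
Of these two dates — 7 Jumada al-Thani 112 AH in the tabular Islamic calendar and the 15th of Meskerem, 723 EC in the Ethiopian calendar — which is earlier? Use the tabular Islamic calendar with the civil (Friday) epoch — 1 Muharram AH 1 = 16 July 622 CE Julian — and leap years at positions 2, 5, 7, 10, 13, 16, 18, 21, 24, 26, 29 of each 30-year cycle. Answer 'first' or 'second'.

first

The two dates have Julian Day Numbers 1987929 and 1987945 respectively.
Since 1987929 < 1987945, the first date comes first.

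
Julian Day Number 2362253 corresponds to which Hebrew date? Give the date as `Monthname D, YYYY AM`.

The Gregorian equivalent of JDN 2362253 is 12 July 1755.
In the Hebrew calendar that day is Av 4, 5515 AM.

Av 4, 5515 AM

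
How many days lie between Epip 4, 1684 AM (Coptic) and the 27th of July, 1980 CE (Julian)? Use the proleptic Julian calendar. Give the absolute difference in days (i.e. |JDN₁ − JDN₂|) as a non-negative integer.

4412

First date → JDN 2440049; second date → JDN 2444461.
The interval is |2440049 − 2444461| = 4412 days.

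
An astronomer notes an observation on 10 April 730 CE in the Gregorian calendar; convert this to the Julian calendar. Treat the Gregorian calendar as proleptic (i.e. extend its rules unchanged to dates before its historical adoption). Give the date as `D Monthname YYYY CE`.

6 April 730 CE

The Julian–Gregorian offset here is 4 days (Julian trailing).
10 April 730 Gregorian − 4 days → 6 April 730 Julian.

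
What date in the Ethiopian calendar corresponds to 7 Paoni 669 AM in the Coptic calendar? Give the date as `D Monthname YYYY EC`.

7 Sene 945 EC

Julian Day Number of the source date = 2069293.
Converting JDN 2069293 to the Ethiopian calendar gives 7 Sene 945 EC.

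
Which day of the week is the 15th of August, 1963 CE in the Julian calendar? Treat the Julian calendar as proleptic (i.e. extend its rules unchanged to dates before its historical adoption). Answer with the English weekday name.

In the Gregorian calendar this is 28 August 1963 (JDN 2438270).
Since JDN mod 7 = 2 (0 = Monday), the day is Wednesday.

Wednesday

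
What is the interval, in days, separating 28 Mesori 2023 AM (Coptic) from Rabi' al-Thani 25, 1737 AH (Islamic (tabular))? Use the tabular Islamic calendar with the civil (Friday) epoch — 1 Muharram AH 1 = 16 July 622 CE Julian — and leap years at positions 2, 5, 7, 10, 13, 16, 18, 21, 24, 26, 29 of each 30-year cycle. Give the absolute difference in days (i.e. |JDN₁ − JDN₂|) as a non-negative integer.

JDN of the first date = 2563922.
JDN of the second date = 2563734.
|2563734 − 2563922| = 188.

188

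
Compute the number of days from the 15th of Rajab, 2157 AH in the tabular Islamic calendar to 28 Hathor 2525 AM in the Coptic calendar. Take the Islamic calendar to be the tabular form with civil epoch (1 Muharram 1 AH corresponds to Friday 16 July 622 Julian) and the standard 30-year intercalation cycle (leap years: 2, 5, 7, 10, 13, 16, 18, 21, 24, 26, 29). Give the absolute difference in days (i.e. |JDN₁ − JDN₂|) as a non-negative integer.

34362

First date → JDN 2712646; second date → JDN 2747008.
The interval is |2712646 − 2747008| = 34362 days.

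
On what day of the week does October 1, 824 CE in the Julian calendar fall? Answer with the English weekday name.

Saturday

In the proleptic Gregorian calendar this is 5 October 824 (JDN 2022298).
JDN 2022298 mod 7 = 5, and JDN 0 was a Monday, so this is a Saturday.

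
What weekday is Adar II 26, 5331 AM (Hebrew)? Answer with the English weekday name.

In the proleptic Gregorian calendar this is 2 April 1571 (JDN 2294947).
Since JDN mod 7 = 4 (0 = Monday), the day is Friday.

Friday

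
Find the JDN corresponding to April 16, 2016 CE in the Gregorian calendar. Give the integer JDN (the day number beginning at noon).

2457495

JDN 2299161 is 15 October 1582 CE (Gregorian); the target day is +158334 days from there, so JDN = 2457495.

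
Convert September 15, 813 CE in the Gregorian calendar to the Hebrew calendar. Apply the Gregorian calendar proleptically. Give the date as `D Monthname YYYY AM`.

Julian Day Number of the source date = 2018260.
Converting JDN 2018260 to the Hebrew calendar gives 13 Tishrei 4574 AM.

13 Tishrei 4574 AM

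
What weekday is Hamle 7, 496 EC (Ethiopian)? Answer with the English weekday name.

Thursday

In the proleptic Gregorian calendar this is 3 July 504 (JDN 1905326).
Since JDN mod 7 = 3 (0 = Monday), the day is Thursday.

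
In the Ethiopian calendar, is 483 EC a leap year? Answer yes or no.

yes

483 mod 4 = 3; in the Ethiopian calendar a year is leap when year mod 4 = 3, so it is a leap year.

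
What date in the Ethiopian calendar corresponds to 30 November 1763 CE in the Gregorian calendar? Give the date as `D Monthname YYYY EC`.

Julian Day Number of the source date = 2365316.
Converting JDN 2365316 to the Ethiopian calendar gives 22 Hidar 1756 EC.

22 Hidar 1756 EC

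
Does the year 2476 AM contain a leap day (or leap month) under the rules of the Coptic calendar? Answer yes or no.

2476 mod 4 = 0; in the Coptic calendar a year is leap when year mod 4 = 3, so it is a common year.

no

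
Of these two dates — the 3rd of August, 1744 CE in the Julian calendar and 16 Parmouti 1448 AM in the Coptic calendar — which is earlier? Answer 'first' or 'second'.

The two dates have Julian Day Numbers 2358269 and 2353772 respectively.
Since 2353772 < 2358269, the second date comes first.

second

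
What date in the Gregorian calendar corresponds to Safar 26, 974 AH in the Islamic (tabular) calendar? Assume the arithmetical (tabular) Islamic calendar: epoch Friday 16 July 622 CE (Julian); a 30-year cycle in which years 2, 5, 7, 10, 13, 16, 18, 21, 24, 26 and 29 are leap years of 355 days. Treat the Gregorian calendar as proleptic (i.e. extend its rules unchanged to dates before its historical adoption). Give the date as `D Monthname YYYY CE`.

Both dates share Julian Day Number 2293294; in the Gregorian calendar that is 22 September 1566 CE.

22 September 1566 CE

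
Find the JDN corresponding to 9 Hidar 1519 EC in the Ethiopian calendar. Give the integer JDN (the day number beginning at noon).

2278738

In the proleptic Gregorian calendar the same day is 15 November 1526.
JDN 2299161 is 15 October 1582 CE (Gregorian); the target day is −20423 days from there, so JDN = 2278738.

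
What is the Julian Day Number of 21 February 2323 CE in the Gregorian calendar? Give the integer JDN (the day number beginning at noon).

2569569

JDN 2451545 is 1 January 2000 CE (Gregorian); the target day is +118024 days from there, so JDN = 2569569.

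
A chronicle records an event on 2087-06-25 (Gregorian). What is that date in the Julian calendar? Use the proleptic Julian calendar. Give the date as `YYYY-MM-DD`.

2087-06-12

At this point the Julian calendar is 13 days behind the Gregorian.
25 June 2087 Gregorian − 13 days → 12 June 2087 Julian.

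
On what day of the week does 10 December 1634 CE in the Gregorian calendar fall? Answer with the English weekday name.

Sunday

Since JDN mod 7 = 6 (0 = Monday), the day is Sunday.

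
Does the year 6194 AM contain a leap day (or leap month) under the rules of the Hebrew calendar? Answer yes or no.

yes

Hebrew year 6194 is year 19 of its 19-year Metonic cycle; leap years are at positions 3, 6, 8, 11, 14, 17, 19, so it is a leap year (13 months).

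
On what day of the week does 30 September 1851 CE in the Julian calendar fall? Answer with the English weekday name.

Sunday

This is JDN 2397408 (12 October 1851 Gregorian).
2397408 ≡ 6 (mod 7); counting from Monday = 0 gives Sunday.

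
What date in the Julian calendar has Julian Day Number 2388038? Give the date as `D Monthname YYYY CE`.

3 February 1826 CE

The Gregorian equivalent of JDN 2388038 is 15 February 1826.
In the Julian calendar that day is 3 February 1826 CE.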